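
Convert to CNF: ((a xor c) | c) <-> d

((a xor c) | c) <-> d
⇔ (((a xor c) | c) -> d) & (d -> ((a xor c) | c))   [eliminate <->]
⇔ (~((a xor c) | c) | d) & (d -> ((a xor c) | c))   [eliminate ->]
⇔ (~(((a | c) & ~(a & c)) | c) | d) & (d -> ((a xor c) | c))   [expand xor]
⇔ (~(((a | c) & ~(a & c)) | c) | d) & (~d | (a xor c) | c)   [eliminate ->]
⇔ (~(((a | c) & ~(a & c)) | c) | d) & (~d | ((a | c) & ~(a & c)) | c)   [expand xor]
⇔ ((~((a | c) & ~(a & c)) & ~c) | d) & (~d | ((a | c) & ~(a & c)) | c)   [De Morgan]
⇔ (((~(a | c) | ~~(a & c)) & ~c) | d) & (~d | ((a | c) & ~(a & c)) | c)   [De Morgan]
⇔ ((((~a & ~c) | ~~(a & c)) & ~c) | d) & (~d | ((a | c) & ~(a & c)) | c)   [De Morgan]
⇔ ((((~a & ~c) | (a & c)) & ~c) | d) & (~d | ((a | c) & ~(a & c)) | c)   [double negation]
⇔ ((((~a & ~c) | (a & c)) & ~c) | d) & (~d | ((a | c) & (~a | ~c)) | c)   [De Morgan]
⇔ (~a | a | d) & (~a | c | d) & (~c | a | d) & (~c | c | d) & (~c | d) & (~d | a | c | c) & (~d | ~a | ~c | c)   [distribute | over &]
⇔ (~a | c | d) & (~c | d) & (~d | a | c)   [simplify]

(~a | c | d) & (~c | d) & (~d | a | c)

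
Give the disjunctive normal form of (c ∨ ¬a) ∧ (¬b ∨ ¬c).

(c ∧ ¬b) ∨ (¬a ∧ ¬b) ∨ (¬a ∧ ¬c)

(c ∨ ¬a) ∧ (¬b ∨ ¬c)
= (c ∧ ¬b) ∨ (c ∧ ¬c) ∨ (¬a ∧ ¬b) ∨ (¬a ∧ ¬c)   [distribute ∧ over ∨]
= (c ∧ ¬b) ∨ (¬a ∧ ¬b) ∨ (¬a ∧ ¬c)   [simplify]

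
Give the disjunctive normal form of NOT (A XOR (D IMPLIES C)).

(NOT A AND D AND NOT C) OR (NOT D AND A) OR (C AND A)

NOT (A XOR (D IMPLIES C))
≡ NOT ((A AND NOT (D IMPLIES C)) OR (NOT A AND (D IMPLIES C)))   [expand XOR]
≡ NOT ((A AND NOT (NOT D OR C)) OR (NOT A AND (D IMPLIES C)))   [eliminate IMPLIES]
≡ NOT ((A AND NOT (NOT D OR C)) OR (NOT A AND (NOT D OR C)))   [eliminate IMPLIES]
≡ NOT (A AND NOT (NOT D OR C)) AND NOT (NOT A AND (NOT D OR C))   [De Morgan]
≡ (NOT A OR NOT NOT (NOT D OR C)) AND NOT (NOT A AND (NOT D OR C))   [De Morgan]
≡ (NOT A OR NOT D OR C) AND NOT (NOT A AND (NOT D OR C))   [double negation]
≡ (NOT A OR NOT D OR C) AND (NOT NOT A OR NOT (NOT D OR C))   [De Morgan]
≡ (NOT A OR NOT D OR C) AND (A OR NOT (NOT D OR C))   [double negation]
≡ (NOT A OR NOT D OR C) AND (A OR (NOT NOT D AND NOT C))   [De Morgan]
≡ (NOT A OR NOT D OR C) AND (A OR (D AND NOT C))   [double negation]
≡ (NOT A AND A) OR (NOT A AND D AND NOT C) OR (NOT D AND A) OR (NOT D AND D AND NOT C) OR (C AND A) OR (C AND D AND NOT C)   [distribute AND over OR]
≡ (NOT A AND D AND NOT C) OR (NOT D AND A) OR (C AND A)   [simplify]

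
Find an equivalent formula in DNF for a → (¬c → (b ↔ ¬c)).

a → (¬c → (b ↔ ¬c))
= ¬a ∨ (¬c → (b ↔ ¬c))   — eliminate →
= ¬a ∨ ¬¬c ∨ (b ↔ ¬c)   — eliminate →
= ¬a ∨ ¬¬c ∨ ((b → ¬c) ∧ (¬c → b))   — eliminate ↔
= ¬a ∨ ¬¬c ∨ ((¬b ∨ ¬c) ∧ (¬c → b))   — eliminate →
= ¬a ∨ ¬¬c ∨ ((¬b ∨ ¬c) ∧ (¬¬c ∨ b))   — eliminate →
= ¬a ∨ c ∨ ((¬b ∨ ¬c) ∧ (¬¬c ∨ b))   — double negation
= ¬a ∨ c ∨ ((¬b ∨ ¬c) ∧ (c ∨ b))   — double negation
= ¬a ∨ c ∨ (¬b ∧ c) ∨ (¬b ∧ b) ∨ (¬c ∧ c) ∨ (¬c ∧ b)   — distribute ∧ over ∨
= ¬a ∨ c ∨ (¬c ∧ b)   — simplify

¬a ∨ c ∨ (¬c ∧ b)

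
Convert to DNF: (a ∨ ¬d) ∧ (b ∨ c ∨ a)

a ∨ (¬d ∧ b) ∨ (¬d ∧ c)

(a ∨ ¬d) ∧ (b ∨ c ∨ a)
≡ (a ∧ b) ∨ (a ∧ c) ∨ (a ∧ a) ∨ (¬d ∧ b) ∨ (¬d ∧ c) ∨ (¬d ∧ a)   [distribute ∧ over ∨]
≡ a ∨ (¬d ∧ b) ∨ (¬d ∧ c)   [simplify]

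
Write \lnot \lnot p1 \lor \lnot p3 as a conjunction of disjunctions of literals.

\lnot \lnot p1 \lor \lnot p3
≡ p1 \lor \lnot p3   — double negation

p1 \lor \lnot p3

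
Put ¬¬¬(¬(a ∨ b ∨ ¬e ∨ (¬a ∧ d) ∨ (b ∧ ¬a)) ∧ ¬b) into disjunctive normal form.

a ∨ b ∨ ¬e ∨ (¬a ∧ d)

¬¬¬(¬(a ∨ b ∨ ¬e ∨ (¬a ∧ d) ∨ (b ∧ ¬a)) ∧ ¬b)
⇔ ¬(¬(a ∨ b ∨ ¬e ∨ (¬a ∧ d) ∨ (b ∧ ¬a)) ∧ ¬b)   [double negation]
⇔ ¬¬(a ∨ b ∨ ¬e ∨ (¬a ∧ d) ∨ (b ∧ ¬a)) ∨ ¬¬b   [De Morgan]
⇔ a ∨ b ∨ ¬e ∨ (¬a ∧ d) ∨ (b ∧ ¬a) ∨ ¬¬b   [double negation]
⇔ a ∨ b ∨ ¬e ∨ (¬a ∧ d) ∨ (b ∧ ¬a) ∨ b   [double negation]
⇔ a ∨ b ∨ ¬e ∨ (¬a ∧ d)   [simplify]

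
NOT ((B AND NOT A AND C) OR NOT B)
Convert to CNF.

NOT ((B AND NOT A AND C) OR NOT B)
≡ NOT (B AND NOT A AND C) AND NOT NOT B   [De Morgan]
≡ (NOT B OR NOT NOT A OR NOT C) AND NOT NOT B   [De Morgan]
≡ (NOT B OR A OR NOT C) AND NOT NOT B   [double negation]
≡ (NOT B OR A OR NOT C) AND B   [double negation]

(NOT B OR A OR NOT C) AND B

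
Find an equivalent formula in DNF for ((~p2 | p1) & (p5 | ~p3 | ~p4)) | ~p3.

(~p2 & p5) | (~p2 & ~p4) | (p1 & p5) | (p1 & ~p4) | ~p3

((~p2 | p1) & (p5 | ~p3 | ~p4)) | ~p3
≡ (~p2 & p5) | (~p2 & ~p3) | (~p2 & ~p4) | (p1 & p5) | (p1 & ~p3) | (p1 & ~p4) | ~p3   (distribute & over |)
≡ (~p2 & p5) | (~p2 & ~p4) | (p1 & p5) | (p1 & ~p4) | ~p3   (simplify)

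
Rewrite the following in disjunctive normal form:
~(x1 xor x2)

~(x1 xor x2)
⇔ ~((x1 & ~x2) | (~x1 & x2))   — expand xor
⇔ ~(x1 & ~x2) & ~(~x1 & x2)   — De Morgan
⇔ (~x1 | ~~x2) & ~(~x1 & x2)   — De Morgan
⇔ (~x1 | x2) & ~(~x1 & x2)   — double negation
⇔ (~x1 | x2) & (~~x1 | ~x2)   — De Morgan
⇔ (~x1 | x2) & (x1 | ~x2)   — double negation
⇔ (~x1 & x1) | (~x1 & ~x2) | (x2 & x1) | (x2 & ~x2)   — distribute & over |
⇔ (~x1 & ~x2) | (x2 & x1)   — simplify

(~x1 & ~x2) | (x2 & x1)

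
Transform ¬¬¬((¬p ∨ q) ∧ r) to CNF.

¬¬¬((¬p ∨ q) ∧ r)
= ¬((¬p ∨ q) ∧ r)   (double negation)
= ¬(¬p ∨ q) ∨ ¬r   (De Morgan)
= (¬¬p ∧ ¬q) ∨ ¬r   (De Morgan)
= (p ∧ ¬q) ∨ ¬r   (double negation)
= (p ∨ ¬r) ∧ (¬q ∨ ¬r)   (distribute ∨ over ∧)

(p ∨ ¬r) ∧ (¬q ∨ ¬r)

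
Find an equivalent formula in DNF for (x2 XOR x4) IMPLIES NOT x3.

(x2 XOR x4) IMPLIES NOT x3
⇔ NOT (x2 XOR x4) OR NOT x3   — eliminate IMPLIES
⇔ NOT ((x2 AND NOT x4) OR (NOT x2 AND x4)) OR NOT x3   — expand XOR
⇔ (NOT (x2 AND NOT x4) AND NOT (NOT x2 AND x4)) OR NOT x3   — De Morgan
⇔ ((NOT x2 OR NOT NOT x4) AND NOT (NOT x2 AND x4)) OR NOT x3   — De Morgan
⇔ ((NOT x2 OR x4) AND NOT (NOT x2 AND x4)) OR NOT x3   — double negation
⇔ ((NOT x2 OR x4) AND (NOT NOT x2 OR NOT x4)) OR NOT x3   — De Morgan
⇔ ((NOT x2 OR x4) AND (x2 OR NOT x4)) OR NOT x3   — double negation
⇔ (NOT x2 AND x2) OR (NOT x2 AND NOT x4) OR (x4 AND x2) OR (x4 AND NOT x4) OR NOT x3   — distribute AND over OR
⇔ (NOT x2 AND NOT x4) OR (x4 AND x2) OR NOT x3   — simplify

(NOT x2 AND NOT x4) OR (x4 AND x2) OR NOT x3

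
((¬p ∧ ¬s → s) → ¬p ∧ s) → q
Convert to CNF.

((¬p ∧ ¬s → s) → ¬p ∧ s) → q
⇔ ¬((¬p ∧ ¬s → s) → ¬p ∧ s) ∨ q   — eliminate →
⇔ ¬(¬(¬p ∧ ¬s → s) ∨ ¬p ∧ s) ∨ q   — eliminate →
⇔ ¬(¬(¬(¬p ∧ ¬s) ∨ s) ∨ ¬p ∧ s) ∨ q   — eliminate →
⇔ ¬¬(¬(¬p ∧ ¬s) ∨ s) ∧ ¬(¬p ∧ s) ∨ q   — De Morgan
⇔ (¬(¬p ∧ ¬s) ∨ s) ∧ ¬(¬p ∧ s) ∨ q   — double negation
⇔ (¬¬p ∨ ¬¬s ∨ s) ∧ ¬(¬p ∧ s) ∨ q   — De Morgan
⇔ (p ∨ ¬¬s ∨ s) ∧ ¬(¬p ∧ s) ∨ q   — double negation
⇔ (p ∨ s ∨ s) ∧ ¬(¬p ∧ s) ∨ q   — double negation
⇔ (p ∨ s ∨ s) ∧ (¬¬p ∨ ¬s) ∨ q   — De Morgan
⇔ (p ∨ s ∨ s) ∧ (p ∨ ¬s) ∨ q   — double negation
⇔ (p ∨ s ∨ s ∨ q) ∧ (p ∨ ¬s ∨ q)   — distribute ∨ over ∧
⇔ (p ∨ s ∨ q) ∧ (p ∨ ¬s ∨ q)   — simplify

(p ∨ s ∨ q) ∧ (p ∨ ¬s ∨ q)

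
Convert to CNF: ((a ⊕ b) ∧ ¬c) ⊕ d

(a ∨ b ∨ d) ∧ (¬a ∨ ¬b ∨ d) ∧ (¬c ∨ d) ∧ (¬a ∨ b ∨ c ∨ ¬d) ∧ (¬b ∨ a ∨ c ∨ ¬d)

((a ⊕ b) ∧ ¬c) ⊕ d
⇔ (((a ⊕ b) ∧ ¬c) ∨ d) ∧ ¬((a ⊕ b) ∧ ¬c ∧ d)   [expand ⊕]
⇔ (((a ∨ b) ∧ ¬(a ∧ b) ∧ ¬c) ∨ d) ∧ ¬((a ⊕ b) ∧ ¬c ∧ d)   [expand ⊕]
⇔ (((a ∨ b) ∧ ¬(a ∧ b) ∧ ¬c) ∨ d) ∧ ¬((a ∨ b) ∧ ¬(a ∧ b) ∧ ¬c ∧ d)   [expand ⊕]
⇔ (((a ∨ b) ∧ (¬a ∨ ¬b) ∧ ¬c) ∨ d) ∧ ¬((a ∨ b) ∧ ¬(a ∧ b) ∧ ¬c ∧ d)   [De Morgan]
⇔ (((a ∨ b) ∧ (¬a ∨ ¬b) ∧ ¬c) ∨ d) ∧ (¬(a ∨ b) ∨ ¬¬(a ∧ b) ∨ ¬¬c ∨ ¬d)   [De Morgan]
⇔ (((a ∨ b) ∧ (¬a ∨ ¬b) ∧ ¬c) ∨ d) ∧ ((¬a ∧ ¬b) ∨ ¬¬(a ∧ b) ∨ ¬¬c ∨ ¬d)   [De Morgan]
⇔ (((a ∨ b) ∧ (¬a ∨ ¬b) ∧ ¬c) ∨ d) ∧ ((¬a ∧ ¬b) ∨ (a ∧ b) ∨ ¬¬c ∨ ¬d)   [double negation]
⇔ (((a ∨ b) ∧ (¬a ∨ ¬b) ∧ ¬c) ∨ d) ∧ ((¬a ∧ ¬b) ∨ (a ∧ b) ∨ c ∨ ¬d)   [double negation]
⇔ (a ∨ b ∨ d) ∧ (¬a ∨ ¬b ∨ d) ∧ (¬c ∨ d) ∧ (¬a ∨ a ∨ c ∨ ¬d) ∧ (¬a ∨ b ∨ c ∨ ¬d) ∧ (¬b ∨ a ∨ c ∨ ¬d) ∧ (¬b ∨ b ∨ c ∨ ¬d)   [distribute ∨ over ∧]
⇔ (a ∨ b ∨ d) ∧ (¬a ∨ ¬b ∨ d) ∧ (¬c ∨ d) ∧ (¬a ∨ b ∨ c ∨ ¬d) ∧ (¬b ∨ a ∨ c ∨ ¬d)   [simplify]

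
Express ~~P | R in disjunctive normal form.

P | R

~~P | R
≡ P | R   [double negation]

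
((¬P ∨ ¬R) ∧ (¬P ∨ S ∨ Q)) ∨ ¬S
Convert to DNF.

¬P ∨ (¬R ∧ S) ∨ (¬R ∧ Q) ∨ ¬S

((¬P ∨ ¬R) ∧ (¬P ∨ S ∨ Q)) ∨ ¬S
≡ (¬P ∧ ¬P) ∨ (¬P ∧ S) ∨ (¬P ∧ Q) ∨ (¬R ∧ ¬P) ∨ (¬R ∧ S) ∨ (¬R ∧ Q) ∨ ¬S   (distribute ∧ over ∨)
≡ ¬P ∨ (¬R ∧ S) ∨ (¬R ∧ Q) ∨ ¬S   (simplify)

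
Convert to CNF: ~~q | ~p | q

q | ~p

~~q | ~p | q
≡ q | ~p | q   — double negation
≡ q | ~p   — simplify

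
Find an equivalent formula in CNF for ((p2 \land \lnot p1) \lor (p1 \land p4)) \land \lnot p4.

(p2 \lor p1) \land (p2 \lor p4) \land (\lnot p1 \lor p4) \land \lnot p4

((p2 \land \lnot p1) \lor (p1 \land p4)) \land \lnot p4
≡ (p2 \lor p1) \land (p2 \lor p4) \land (\lnot p1 \lor p1) \land (\lnot p1 \lor p4) \land \lnot p4
≡ (p2 \lor p1) \land (p2 \lor p4) \land (\lnot p1 \lor p4) \land \lnot p4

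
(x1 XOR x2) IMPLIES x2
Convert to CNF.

NOT x1 OR x2

(x1 XOR x2) IMPLIES x2
≡ NOT (x1 XOR x2) OR x2   [eliminate IMPLIES]
≡ NOT ((x1 OR x2) AND NOT (x1 AND x2)) OR x2   [expand XOR]
≡ NOT (x1 OR x2) OR NOT NOT (x1 AND x2) OR x2   [De Morgan]
≡ (NOT x1 AND NOT x2) OR NOT NOT (x1 AND x2) OR x2   [De Morgan]
≡ (NOT x1 AND NOT x2) OR (x1 AND x2) OR x2   [double negation]
≡ (NOT x1 OR x1 OR x2) AND (NOT x1 OR x2 OR x2) AND (NOT x2 OR x1 OR x2) AND (NOT x2 OR x2 OR x2)   [distribute OR over AND]
≡ NOT x1 OR x2   [simplify]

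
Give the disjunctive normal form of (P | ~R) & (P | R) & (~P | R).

(P | ~R) & (P | R) & (~P | R)
= (P & P & ~P) | (P & P & R) | (P & R & ~P) | (P & R & R) | (~R & P & ~P) | (~R & P & R) | (~R & R & ~P) | (~R & R & R)   [distribute & over |]
= P & R   [simplify]

P & R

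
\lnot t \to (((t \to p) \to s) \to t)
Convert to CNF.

t \lor \lnot s

\lnot t \to (((t \to p) \to s) \to t)
≡ \lnot \lnot t \lor (((t \to p) \to s) \to t)   [eliminate \to]
≡ \lnot \lnot t \lor \lnot ((t \to p) \to s) \lor t   [eliminate \to]
≡ \lnot \lnot t \lor \lnot (\lnot (t \to p) \lor s) \lor t   [eliminate \to]
≡ \lnot \lnot t \lor \lnot (\lnot (\lnot t \lor p) \lor s) \lor t   [eliminate \to]
≡ t \lor \lnot (\lnot (\lnot t \lor p) \lor s) \lor t   [double negation]
≡ t \lor (\lnot \lnot (\lnot t \lor p) \land \lnot s) \lor t   [De Morgan]
≡ t \lor ((\lnot t \lor p) \land \lnot s) \lor t   [double negation]
≡ (t \lor \lnot t \lor p \lor t) \land (t \lor \lnot s \lor t)   [distribute \lor over \land]
≡ t \lor \lnot s   [simplify]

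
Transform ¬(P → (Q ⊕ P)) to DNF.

P ∧ Q

¬(P → (Q ⊕ P))
= ¬(¬P ∨ (Q ⊕ P))
= ¬(¬P ∨ (Q ∧ ¬P) ∨ (¬Q ∧ P))
= ¬¬P ∧ ¬(Q ∧ ¬P) ∧ ¬(¬Q ∧ P)
= P ∧ ¬(Q ∧ ¬P) ∧ ¬(¬Q ∧ P)
= P ∧ (¬Q ∨ ¬¬P) ∧ ¬(¬Q ∧ P)
= P ∧ (¬Q ∨ P) ∧ ¬(¬Q ∧ P)
= P ∧ (¬Q ∨ P) ∧ (¬¬Q ∨ ¬P)
= P ∧ (¬Q ∨ P) ∧ (Q ∨ ¬P)
= (P ∧ ¬Q ∧ Q) ∨ (P ∧ ¬Q ∧ ¬P) ∨ (P ∧ P ∧ Q) ∨ (P ∧ P ∧ ¬P)
= P ∧ Q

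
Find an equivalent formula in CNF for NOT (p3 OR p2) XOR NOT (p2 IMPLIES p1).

NOT (p3 OR p2) XOR NOT (p2 IMPLIES p1)
⇔ (NOT (p3 OR p2) OR NOT (p2 IMPLIES p1)) AND NOT (NOT (p3 OR p2) AND NOT (p2 IMPLIES p1))   (expand XOR)
⇔ (NOT (p3 OR p2) OR NOT (NOT p2 OR p1)) AND NOT (NOT (p3 OR p2) AND NOT (p2 IMPLIES p1))   (eliminate IMPLIES)
⇔ (NOT (p3 OR p2) OR NOT (NOT p2 OR p1)) AND NOT (NOT (p3 OR p2) AND NOT (NOT p2 OR p1))   (eliminate IMPLIES)
⇔ ((NOT p3 AND NOT p2) OR NOT (NOT p2 OR p1)) AND NOT (NOT (p3 OR p2) AND NOT (NOT p2 OR p1))   (De Morgan)
⇔ ((NOT p3 AND NOT p2) OR (NOT NOT p2 AND NOT p1)) AND NOT (NOT (p3 OR p2) AND NOT (NOT p2 OR p1))   (De Morgan)
⇔ ((NOT p3 AND NOT p2) OR (p2 AND NOT p1)) AND NOT (NOT (p3 OR p2) AND NOT (NOT p2 OR p1))   (double negation)
⇔ ((NOT p3 AND NOT p2) OR (p2 AND NOT p1)) AND (NOT NOT (p3 OR p2) OR NOT NOT (NOT p2 OR p1))   (De Morgan)
⇔ ((NOT p3 AND NOT p2) OR (p2 AND NOT p1)) AND (p3 OR p2 OR NOT NOT (NOT p2 OR p1))   (double negation)
⇔ ((NOT p3 AND NOT p2) OR (p2 AND NOT p1)) AND (p3 OR p2 OR NOT p2 OR p1)   (double negation)
⇔ (NOT p3 OR p2) AND (NOT p3 OR NOT p1) AND (NOT p2 OR p2) AND (NOT p2 OR NOT p1) AND (p3 OR p2 OR NOT p2 OR p1)   (distribute OR over AND)
⇔ (NOT p3 OR p2) AND (NOT p3 OR NOT p1) AND (NOT p2 OR NOT p1)   (simplify)

(NOT p3 OR p2) AND (NOT p3 OR NOT p1) AND (NOT p2 OR NOT p1)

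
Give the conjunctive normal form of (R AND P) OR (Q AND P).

(R OR Q) AND P

(R AND P) OR (Q AND P)
⇔ (R OR Q) AND (R OR P) AND (P OR Q) AND (P OR P)   [distribute OR over AND]
⇔ (R OR Q) AND P   [simplify]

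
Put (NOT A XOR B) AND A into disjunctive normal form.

(NOT A XOR B) AND A
≡ ((NOT A AND NOT B) OR (NOT NOT A AND B)) AND A   — expand XOR
≡ ((NOT A AND NOT B) OR (A AND B)) AND A   — double negation
≡ (NOT A AND NOT B AND A) OR (A AND B AND A)   — distribute AND over OR
≡ A AND B   — simplify

A AND B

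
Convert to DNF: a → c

¬a ∨ c

a → c
≡ ¬a ∨ c   [eliminate →]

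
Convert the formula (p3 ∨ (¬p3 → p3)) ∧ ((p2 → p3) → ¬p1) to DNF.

(p3 ∨ (¬p3 → p3)) ∧ ((p2 → p3) → ¬p1)
≡ (p3 ∨ ¬¬p3 ∨ p3) ∧ ((p2 → p3) → ¬p1)   (eliminate →)
≡ (p3 ∨ ¬¬p3 ∨ p3) ∧ (¬(p2 → p3) ∨ ¬p1)   (eliminate →)
≡ (p3 ∨ ¬¬p3 ∨ p3) ∧ (¬(¬p2 ∨ p3) ∨ ¬p1)   (eliminate →)
≡ (p3 ∨ p3 ∨ p3) ∧ (¬(¬p2 ∨ p3) ∨ ¬p1)   (double negation)
≡ (p3 ∨ p3 ∨ p3) ∧ ((¬¬p2 ∧ ¬p3) ∨ ¬p1)   (De Morgan)
≡ (p3 ∨ p3 ∨ p3) ∧ ((p2 ∧ ¬p3) ∨ ¬p1)   (double negation)
≡ (p3 ∧ p2 ∧ ¬p3) ∨ (p3 ∧ ¬p1) ∨ (p3 ∧ p2 ∧ ¬p3) ∨ (p3 ∧ ¬p1) ∨ (p3 ∧ p2 ∧ ¬p3) ∨ (p3 ∧ ¬p1)   (distribute ∧ over ∨)
≡ p3 ∧ ¬p1   (simplify)

p3 ∧ ¬p1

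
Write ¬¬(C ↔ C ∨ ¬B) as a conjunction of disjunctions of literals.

B ∨ C

¬¬(C ↔ C ∨ ¬B)
≡ ¬¬((C → C ∨ ¬B) ∧ (C ∨ ¬B → C))   — eliminate ↔
≡ ¬¬((¬C ∨ C ∨ ¬B) ∧ (C ∨ ¬B → C))   — eliminate →
≡ ¬¬((¬C ∨ C ∨ ¬B) ∧ (¬(C ∨ ¬B) ∨ C))   — eliminate →
≡ (¬C ∨ C ∨ ¬B) ∧ (¬(C ∨ ¬B) ∨ C)   — double negation
≡ (¬C ∨ C ∨ ¬B) ∧ (¬C ∧ ¬¬B ∨ C)   — De Morgan
≡ (¬C ∨ C ∨ ¬B) ∧ (¬C ∧ B ∨ C)   — double negation
≡ (¬C ∨ C ∨ ¬B) ∧ (¬C ∨ C) ∧ (B ∨ C)   — distribute ∨ over ∧
≡ B ∨ C   — simplify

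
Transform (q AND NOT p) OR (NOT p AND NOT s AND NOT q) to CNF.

(q OR NOT s) AND NOT p

(q AND NOT p) OR (NOT p AND NOT s AND NOT q)
⇔ (q OR NOT p) AND (q OR NOT s) AND (q OR NOT q) AND (NOT p OR NOT p) AND (NOT p OR NOT s) AND (NOT p OR NOT q)   [distribute OR over AND]
⇔ (q OR NOT s) AND NOT p   [simplify]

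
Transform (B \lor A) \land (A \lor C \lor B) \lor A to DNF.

B \lor A

(B \lor A) \land (A \lor C \lor B) \lor A
= B \land A \lor B \land C \lor B \land B \lor A \land A \lor A \land C \lor A \land B \lor A   [distribute \land over \lor]
= B \lor A   [simplify]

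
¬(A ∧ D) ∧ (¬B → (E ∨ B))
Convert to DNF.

¬(A ∧ D) ∧ (¬B → (E ∨ B))
⇔ ¬(A ∧ D) ∧ (¬¬B ∨ E ∨ B)   (eliminate →)
⇔ (¬A ∨ ¬D) ∧ (¬¬B ∨ E ∨ B)   (De Morgan)
⇔ (¬A ∨ ¬D) ∧ (B ∨ E ∨ B)   (double negation)
⇔ (¬A ∧ B) ∨ (¬A ∧ E) ∨ (¬A ∧ B) ∨ (¬D ∧ B) ∨ (¬D ∧ E) ∨ (¬D ∧ B)   (distribute ∧ over ∨)
⇔ (¬A ∧ B) ∨ (¬A ∧ E) ∨ (¬D ∧ B) ∨ (¬D ∧ E)   (simplify)

(¬A ∧ B) ∨ (¬A ∧ E) ∨ (¬D ∧ B) ∨ (¬D ∧ E)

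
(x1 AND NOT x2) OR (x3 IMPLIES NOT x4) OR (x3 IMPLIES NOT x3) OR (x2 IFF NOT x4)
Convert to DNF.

(x1 AND NOT x2) OR NOT x3 OR NOT x4 OR (NOT x2 AND x4)

(x1 AND NOT x2) OR (x3 IMPLIES NOT x4) OR (x3 IMPLIES NOT x3) OR (x2 IFF NOT x4)
⇔ (x1 AND NOT x2) OR NOT x3 OR NOT x4 OR (x3 IMPLIES NOT x3) OR (x2 IFF NOT x4)   [eliminate IMPLIES]
⇔ (x1 AND NOT x2) OR NOT x3 OR NOT x4 OR NOT x3 OR NOT x3 OR (x2 IFF NOT x4)   [eliminate IMPLIES]
⇔ (x1 AND NOT x2) OR NOT x3 OR NOT x4 OR NOT x3 OR NOT x3 OR ((x2 IMPLIES NOT x4) AND (NOT x4 IMPLIES x2))   [eliminate IFF]
⇔ (x1 AND NOT x2) OR NOT x3 OR NOT x4 OR NOT x3 OR NOT x3 OR ((NOT x2 OR NOT x4) AND (NOT x4 IMPLIES x2))   [eliminate IMPLIES]
⇔ (x1 AND NOT x2) OR NOT x3 OR NOT x4 OR NOT x3 OR NOT x3 OR ((NOT x2 OR NOT x4) AND (NOT NOT x4 OR x2))   [eliminate IMPLIES]
⇔ (x1 AND NOT x2) OR NOT x3 OR NOT x4 OR NOT x3 OR NOT x3 OR ((NOT x2 OR NOT x4) AND (x4 OR x2))   [double negation]
⇔ (x1 AND NOT x2) OR NOT x3 OR NOT x4 OR NOT x3 OR NOT x3 OR (NOT x2 AND x4) OR (NOT x2 AND x2) OR (NOT x4 AND x4) OR (NOT x4 AND x2)   [distribute AND over OR]
⇔ (x1 AND NOT x2) OR NOT x3 OR NOT x4 OR (NOT x2 AND x4)   [simplify]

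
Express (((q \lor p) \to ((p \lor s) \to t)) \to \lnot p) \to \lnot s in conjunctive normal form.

(((q \lor p) \to ((p \lor s) \to t)) \to \lnot p) \to \lnot s
= \lnot (((q \lor p) \to ((p \lor s) \to t)) \to \lnot p) \lor \lnot s   [eliminate \to]
= \lnot (\lnot ((q \lor p) \to ((p \lor s) \to t)) \lor \lnot p) \lor \lnot s   [eliminate \to]
= \lnot (\lnot (\lnot (q \lor p) \lor ((p \lor s) \to t)) \lor \lnot p) \lor \lnot s   [eliminate \to]
= \lnot (\lnot (\lnot (q \lor p) \lor \lnot (p \lor s) \lor t) \lor \lnot p) \lor \lnot s   [eliminate \to]
= (\lnot \lnot (\lnot (q \lor p) \lor \lnot (p \lor s) \lor t) \land \lnot \lnot p) \lor \lnot s   [De Morgan]
= ((\lnot (q \lor p) \lor \lnot (p \lor s) \lor t) \land \lnot \lnot p) \lor \lnot s   [double negation]
= (((\lnot q \land \lnot p) \lor \lnot (p \lor s) \lor t) \land \lnot \lnot p) \lor \lnot s   [De Morgan]
= (((\lnot q \land \lnot p) \lor (\lnot p \land \lnot s) \lor t) \land \lnot \lnot p) \lor \lnot s   [De Morgan]
= (((\lnot q \land \lnot p) \lor (\lnot p \land \lnot s) \lor t) \land p) \lor \lnot s   [double negation]
= (\lnot q \lor \lnot p \lor t \lor \lnot s) \land (\lnot q \lor \lnot s \lor t \lor \lnot s) \land (\lnot p \lor \lnot p \lor t \lor \lnot s) \land (\lnot p \lor \lnot s \lor t \lor \lnot s) \land (p \lor \lnot s)   [distribute \lor over \land]
= (\lnot q \lor \lnot s \lor t) \land (\lnot p \lor t \lor \lnot s) \land (p \lor \lnot s)   [simplify]

(\lnot q \lor \lnot s \lor t) \land (\lnot p \lor t \lor \lnot s) \land (p \lor \lnot s)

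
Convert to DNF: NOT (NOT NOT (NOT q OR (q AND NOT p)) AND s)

(q AND p) OR NOT s

NOT (NOT NOT (NOT q OR (q AND NOT p)) AND s)
≡ NOT NOT NOT (NOT q OR (q AND NOT p)) OR NOT s   (De Morgan)
≡ NOT (NOT q OR (q AND NOT p)) OR NOT s   (double negation)
≡ (NOT NOT q AND NOT (q AND NOT p)) OR NOT s   (De Morgan)
≡ (q AND NOT (q AND NOT p)) OR NOT s   (double negation)
≡ (q AND (NOT q OR NOT NOT p)) OR NOT s   (De Morgan)
≡ (q AND (NOT q OR p)) OR NOT s   (double negation)
≡ (q AND NOT q) OR (q AND p) OR NOT s   (distribute AND over OR)
≡ (q AND p) OR NOT s   (simplify)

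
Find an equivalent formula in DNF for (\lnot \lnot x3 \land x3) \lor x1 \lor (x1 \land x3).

x3 \lor x1

(\lnot \lnot x3 \land x3) \lor x1 \lor (x1 \land x3)
≡ (x3 \land x3) \lor x1 \lor (x1 \land x3)   — double negation
≡ x3 \lor x1   — simplify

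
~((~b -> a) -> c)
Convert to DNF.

(b & ~c) | (a & ~c)

~((~b -> a) -> c)
≡ ~(~(~b -> a) | c)   — eliminate ->
≡ ~(~(~~b | a) | c)   — eliminate ->
≡ ~~(~~b | a) & ~c   — De Morgan
≡ (~~b | a) & ~c   — double negation
≡ (b | a) & ~c   — double negation
≡ (b & ~c) | (a & ~c)   — distribute & over |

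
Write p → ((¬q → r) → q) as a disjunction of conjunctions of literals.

¬p ∨ ¬q ∧ ¬r ∨ q

p → ((¬q → r) → q)
⇔ ¬p ∨ ((¬q → r) → q)   [eliminate →]
⇔ ¬p ∨ ¬(¬q → r) ∨ q   [eliminate →]
⇔ ¬p ∨ ¬(¬¬q ∨ r) ∨ q   [eliminate →]
⇔ ¬p ∨ ¬¬¬q ∧ ¬r ∨ q   [De Morgan]
⇔ ¬p ∨ ¬q ∧ ¬r ∨ q   [double negation]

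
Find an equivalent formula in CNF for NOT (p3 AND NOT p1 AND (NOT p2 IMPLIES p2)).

NOT p3 OR p1 OR NOT p2

NOT (p3 AND NOT p1 AND (NOT p2 IMPLIES p2))
≡ NOT (p3 AND NOT p1 AND (NOT NOT p2 OR p2))
≡ NOT p3 OR NOT NOT p1 OR NOT (NOT NOT p2 OR p2)
≡ NOT p3 OR p1 OR NOT (NOT NOT p2 OR p2)
≡ NOT p3 OR p1 OR (NOT NOT NOT p2 AND NOT p2)
≡ NOT p3 OR p1 OR (NOT p2 AND NOT p2)
≡ (NOT p3 OR p1 OR NOT p2) AND (NOT p3 OR p1 OR NOT p2)
≡ NOT p3 OR p1 OR NOT p2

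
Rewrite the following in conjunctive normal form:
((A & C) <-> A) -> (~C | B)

(A | ~C | B) & (~A | ~C | B)

((A & C) <-> A) -> (~C | B)
⇔ ~((A & C) <-> A) | ~C | B   [eliminate ->]
⇔ ~(((A & C) -> A) & (A -> (A & C))) | ~C | B   [eliminate <->]
⇔ ~((~(A & C) | A) & (A -> (A & C))) | ~C | B   [eliminate ->]
⇔ ~((~(A & C) | A) & (~A | (A & C))) | ~C | B   [eliminate ->]
⇔ ~(~(A & C) | A) | ~(~A | (A & C)) | ~C | B   [De Morgan]
⇔ (~~(A & C) & ~A) | ~(~A | (A & C)) | ~C | B   [De Morgan]
⇔ (A & C & ~A) | ~(~A | (A & C)) | ~C | B   [double negation]
⇔ (A & C & ~A) | (~~A & ~(A & C)) | ~C | B   [De Morgan]
⇔ (A & C & ~A) | (A & ~(A & C)) | ~C | B   [double negation]
⇔ (A & C & ~A) | (A & (~A | ~C)) | ~C | B   [De Morgan]
⇔ (A | A | ~C | B) & (A | ~A | ~C | ~C | B) & (C | A | ~C | B) & (C | ~A | ~C | ~C | B) & (~A | A | ~C | B) & (~A | ~A | ~C | ~C | B)   [distribute | over &]
⇔ (A | ~C | B) & (~A | ~C | B)   [simplify]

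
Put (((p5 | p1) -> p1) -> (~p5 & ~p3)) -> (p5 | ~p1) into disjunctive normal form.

(((p5 | p1) -> p1) -> (~p5 & ~p3)) -> (p5 | ~p1)
≡ ~(((p5 | p1) -> p1) -> (~p5 & ~p3)) | p5 | ~p1   [eliminate ->]
≡ ~(~((p5 | p1) -> p1) | (~p5 & ~p3)) | p5 | ~p1   [eliminate ->]
≡ ~(~(~(p5 | p1) | p1) | (~p5 & ~p3)) | p5 | ~p1   [eliminate ->]
≡ (~~(~(p5 | p1) | p1) & ~(~p5 & ~p3)) | p5 | ~p1   [De Morgan]
≡ ((~(p5 | p1) | p1) & ~(~p5 & ~p3)) | p5 | ~p1   [double negation]
≡ (((~p5 & ~p1) | p1) & ~(~p5 & ~p3)) | p5 | ~p1   [De Morgan]
≡ (((~p5 & ~p1) | p1) & (~~p5 | ~~p3)) | p5 | ~p1   [De Morgan]
≡ (((~p5 & ~p1) | p1) & (p5 | ~~p3)) | p5 | ~p1   [double negation]
≡ (((~p5 & ~p1) | p1) & (p5 | p3)) | p5 | ~p1   [double negation]
≡ (~p5 & ~p1 & p5) | (~p5 & ~p1 & p3) | (p1 & p5) | (p1 & p3) | p5 | ~p1   [distribute & over |]
≡ (p1 & p3) | p5 | ~p1   [simplify]

(p1 & p3) | p5 | ~p1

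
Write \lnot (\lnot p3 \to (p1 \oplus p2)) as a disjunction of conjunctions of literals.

(\lnot p3 \land \lnot p1 \land \lnot p2) \lor (\lnot p3 \land p2 \land p1)

\lnot (\lnot p3 \to (p1 \oplus p2))
⇔ \lnot (\lnot \lnot p3 \lor (p1 \oplus p2))
⇔ \lnot (\lnot \lnot p3 \lor (p1 \land \lnot p2) \lor (\lnot p1 \land p2))
⇔ \lnot \lnot \lnot p3 \land \lnot (p1 \land \lnot p2) \land \lnot (\lnot p1 \land p2)
⇔ \lnot p3 \land \lnot (p1 \land \lnot p2) \land \lnot (\lnot p1 \land p2)
⇔ \lnot p3 \land (\lnot p1 \lor \lnot \lnot p2) \land \lnot (\lnot p1 \land p2)
⇔ \lnot p3 \land (\lnot p1 \lor p2) \land \lnot (\lnot p1 \land p2)
⇔ \lnot p3 \land (\lnot p1 \lor p2) \land (\lnot \lnot p1 \lor \lnot p2)
⇔ \lnot p3 \land (\lnot p1 \lor p2) \land (p1 \lor \lnot p2)
⇔ (\lnot p3 \land \lnot p1 \land p1) \lor (\lnot p3 \land \lnot p1 \land \lnot p2) \lor (\lnot p3 \land p2 \land p1) \lor (\lnot p3 \land p2 \land \lnot p2)
⇔ (\lnot p3 \land \lnot p1 \land \lnot p2) \lor (\lnot p3 \land p2 \land p1)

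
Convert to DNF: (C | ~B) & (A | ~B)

(C | ~B) & (A | ~B)
= (C & A) | (C & ~B) | (~B & A) | (~B & ~B)   [distribute & over |]
= (C & A) | ~B   [simplify]

(C & A) | ~B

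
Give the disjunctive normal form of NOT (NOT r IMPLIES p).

NOT r AND NOT p

NOT (NOT r IMPLIES p)
⇔ NOT (NOT NOT r OR p)
⇔ NOT NOT NOT r AND NOT p
⇔ NOT r AND NOT p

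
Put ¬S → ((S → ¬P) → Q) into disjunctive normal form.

S ∨ Q

¬S → ((S → ¬P) → Q)
≡ ¬¬S ∨ ((S → ¬P) → Q)   [eliminate →]
≡ ¬¬S ∨ ¬(S → ¬P) ∨ Q   [eliminate →]
≡ ¬¬S ∨ ¬(¬S ∨ ¬P) ∨ Q   [eliminate →]
≡ S ∨ ¬(¬S ∨ ¬P) ∨ Q   [double negation]
≡ S ∨ (¬¬S ∧ ¬¬P) ∨ Q   [De Morgan]
≡ S ∨ (S ∧ ¬¬P) ∨ Q   [double negation]
≡ S ∨ (S ∧ P) ∨ Q   [double negation]
≡ S ∨ Q   [simplify]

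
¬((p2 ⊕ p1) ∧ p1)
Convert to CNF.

¬((p2 ⊕ p1) ∧ p1)
= ¬((p2 ∨ p1) ∧ ¬(p2 ∧ p1) ∧ p1)   — expand ⊕
= ¬(p2 ∨ p1) ∨ ¬¬(p2 ∧ p1) ∨ ¬p1   — De Morgan
= (¬p2 ∧ ¬p1) ∨ ¬¬(p2 ∧ p1) ∨ ¬p1   — De Morgan
= (¬p2 ∧ ¬p1) ∨ (p2 ∧ p1) ∨ ¬p1   — double negation
= (¬p2 ∨ p2 ∨ ¬p1) ∧ (¬p2 ∨ p1 ∨ ¬p1) ∧ (¬p1 ∨ p2 ∨ ¬p1) ∧ (¬p1 ∨ p1 ∨ ¬p1)   — distribute ∨ over ∧
= ¬p1 ∨ p2   — simplify

¬p1 ∨ p2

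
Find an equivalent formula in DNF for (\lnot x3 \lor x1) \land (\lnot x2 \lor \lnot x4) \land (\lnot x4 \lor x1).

(\lnot x3 \land \lnot x4) \lor (x1 \land \lnot x2) \lor (x1 \land \lnot x4)

(\lnot x3 \lor x1) \land (\lnot x2 \lor \lnot x4) \land (\lnot x4 \lor x1)
≡ (\lnot x3 \land \lnot x2 \land \lnot x4) \lor (\lnot x3 \land \lnot x2 \land x1) \lor (\lnot x3 \land \lnot x4 \land \lnot x4) \lor (\lnot x3 \land \lnot x4 \land x1) \lor (x1 \land \lnot x2 \land \lnot x4) \lor (x1 \land \lnot x2 \land x1) \lor (x1 \land \lnot x4 \land \lnot x4) \lor (x1 \land \lnot x4 \land x1)
≡ (\lnot x3 \land \lnot x4) \lor (x1 \land \lnot x2) \lor (x1 \land \lnot x4)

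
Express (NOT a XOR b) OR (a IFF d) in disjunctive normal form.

(NOT a AND NOT b) OR (a AND b) OR (NOT a AND NOT d) OR (d AND a)

(NOT a XOR b) OR (a IFF d)
= (NOT a AND NOT b) OR (NOT NOT a AND b) OR (a IFF d)   — expand XOR
= (NOT a AND NOT b) OR (NOT NOT a AND b) OR ((a IMPLIES d) AND (d IMPLIES a))   — eliminate IFF
= (NOT a AND NOT b) OR (NOT NOT a AND b) OR ((NOT a OR d) AND (d IMPLIES a))   — eliminate IMPLIES
= (NOT a AND NOT b) OR (NOT NOT a AND b) OR ((NOT a OR d) AND (NOT d OR a))   — eliminate IMPLIES
= (NOT a AND NOT b) OR (a AND b) OR ((NOT a OR d) AND (NOT d OR a))   — double negation
= (NOT a AND NOT b) OR (a AND b) OR (NOT a AND NOT d) OR (NOT a AND a) OR (d AND NOT d) OR (d AND a)   — distribute AND over OR
= (NOT a AND NOT b) OR (a AND b) OR (NOT a AND NOT d) OR (d AND a)   — simplify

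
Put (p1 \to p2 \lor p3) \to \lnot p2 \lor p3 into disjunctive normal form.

\lnot p2 \lor p3

(p1 \to p2 \lor p3) \to \lnot p2 \lor p3
= \lnot (p1 \to p2 \lor p3) \lor \lnot p2 \lor p3
= \lnot (\lnot p1 \lor p2 \lor p3) \lor \lnot p2 \lor p3
= \lnot \lnot p1 \land \lnot p2 \land \lnot p3 \lor \lnot p2 \lor p3
= p1 \land \lnot p2 \land \lnot p3 \lor \lnot p2 \lor p3
= \lnot p2 \lor p3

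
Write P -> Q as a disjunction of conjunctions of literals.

P -> Q
≡ ~P | Q

~P | Q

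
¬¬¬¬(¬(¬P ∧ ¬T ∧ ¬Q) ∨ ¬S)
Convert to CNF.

¬¬¬¬(¬(¬P ∧ ¬T ∧ ¬Q) ∨ ¬S)
⇔ ¬¬(¬(¬P ∧ ¬T ∧ ¬Q) ∨ ¬S)   — double negation
⇔ ¬(¬P ∧ ¬T ∧ ¬Q) ∨ ¬S   — double negation
⇔ ¬¬P ∨ ¬¬T ∨ ¬¬Q ∨ ¬S   — De Morgan
⇔ P ∨ ¬¬T ∨ ¬¬Q ∨ ¬S   — double negation
⇔ P ∨ T ∨ ¬¬Q ∨ ¬S   — double negation
⇔ P ∨ T ∨ Q ∨ ¬S   — double negation

P ∨ T ∨ Q ∨ ¬S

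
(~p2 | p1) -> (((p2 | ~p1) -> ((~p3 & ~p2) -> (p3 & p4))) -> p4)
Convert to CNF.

(p2 | ~p1 | p4) & (p2 | ~p3 | p4) & (~p1 | ~p3 | p4) & (~p1 | ~p2 | p4)

(~p2 | p1) -> (((p2 | ~p1) -> ((~p3 & ~p2) -> (p3 & p4))) -> p4)
= ~(~p2 | p1) | (((p2 | ~p1) -> ((~p3 & ~p2) -> (p3 & p4))) -> p4)   [eliminate ->]
= ~(~p2 | p1) | ~((p2 | ~p1) -> ((~p3 & ~p2) -> (p3 & p4))) | p4   [eliminate ->]
= ~(~p2 | p1) | ~(~(p2 | ~p1) | ((~p3 & ~p2) -> (p3 & p4))) | p4   [eliminate ->]
= ~(~p2 | p1) | ~(~(p2 | ~p1) | ~(~p3 & ~p2) | (p3 & p4)) | p4   [eliminate ->]
= (~~p2 & ~p1) | ~(~(p2 | ~p1) | ~(~p3 & ~p2) | (p3 & p4)) | p4   [De Morgan]
= (p2 & ~p1) | ~(~(p2 | ~p1) | ~(~p3 & ~p2) | (p3 & p4)) | p4   [double negation]
= (p2 & ~p1) | (~~(p2 | ~p1) & ~~(~p3 & ~p2) & ~(p3 & p4)) | p4   [De Morgan]
= (p2 & ~p1) | ((p2 | ~p1) & ~~(~p3 & ~p2) & ~(p3 & p4)) | p4   [double negation]
= (p2 & ~p1) | ((p2 | ~p1) & ~p3 & ~p2 & ~(p3 & p4)) | p4   [double negation]
= (p2 & ~p1) | ((p2 | ~p1) & ~p3 & ~p2 & (~p3 | ~p4)) | p4   [De Morgan]
= (p2 | p2 | ~p1 | p4) & (p2 | ~p3 | p4) & (p2 | ~p2 | p4) & (p2 | ~p3 | ~p4 | p4) & (~p1 | p2 | ~p1 | p4) & (~p1 | ~p3 | p4) & (~p1 | ~p2 | p4) & (~p1 | ~p3 | ~p4 | p4)   [distribute | over &]
= (p2 | ~p1 | p4) & (p2 | ~p3 | p4) & (~p1 | ~p3 | p4) & (~p1 | ~p2 | p4)   [simplify]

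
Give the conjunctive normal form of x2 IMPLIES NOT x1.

x2 IMPLIES NOT x1
≡ NOT x2 OR NOT x1   [eliminate IMPLIES]

NOT x2 OR NOT x1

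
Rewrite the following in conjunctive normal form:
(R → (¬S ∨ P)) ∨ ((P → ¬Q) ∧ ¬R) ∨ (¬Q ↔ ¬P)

¬R ∨ ¬S ∨ P ∨ ¬Q

(R → (¬S ∨ P)) ∨ ((P → ¬Q) ∧ ¬R) ∨ (¬Q ↔ ¬P)
= ¬R ∨ ¬S ∨ P ∨ ((P → ¬Q) ∧ ¬R) ∨ (¬Q ↔ ¬P)   — eliminate →
= ¬R ∨ ¬S ∨ P ∨ ((¬P ∨ ¬Q) ∧ ¬R) ∨ (¬Q ↔ ¬P)   — eliminate →
= ¬R ∨ ¬S ∨ P ∨ ((¬P ∨ ¬Q) ∧ ¬R) ∨ ((¬Q → ¬P) ∧ (¬P → ¬Q))   — eliminate ↔
= ¬R ∨ ¬S ∨ P ∨ ((¬P ∨ ¬Q) ∧ ¬R) ∨ ((¬¬Q ∨ ¬P) ∧ (¬P → ¬Q))   — eliminate →
= ¬R ∨ ¬S ∨ P ∨ ((¬P ∨ ¬Q) ∧ ¬R) ∨ ((¬¬Q ∨ ¬P) ∧ (¬¬P ∨ ¬Q))   — eliminate →
= ¬R ∨ ¬S ∨ P ∨ ((¬P ∨ ¬Q) ∧ ¬R) ∨ ((Q ∨ ¬P) ∧ (¬¬P ∨ ¬Q))   — double negation
= ¬R ∨ ¬S ∨ P ∨ ((¬P ∨ ¬Q) ∧ ¬R) ∨ ((Q ∨ ¬P) ∧ (P ∨ ¬Q))   — double negation
= (¬R ∨ ¬S ∨ P ∨ ¬P ∨ ¬Q ∨ Q ∨ ¬P) ∧ (¬R ∨ ¬S ∨ P ∨ ¬P ∨ ¬Q ∨ P ∨ ¬Q) ∧ (¬R ∨ ¬S ∨ P ∨ ¬R ∨ Q ∨ ¬P) ∧ (¬R ∨ ¬S ∨ P ∨ ¬R ∨ P ∨ ¬Q)   — distribute ∨ over ∧
= ¬R ∨ ¬S ∨ P ∨ ¬Q   — simplify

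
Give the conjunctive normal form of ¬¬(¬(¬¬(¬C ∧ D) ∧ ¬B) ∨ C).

¬¬(¬(¬¬(¬C ∧ D) ∧ ¬B) ∨ C)
≡ ¬(¬¬(¬C ∧ D) ∧ ¬B) ∨ C   [double negation]
≡ ¬¬¬(¬C ∧ D) ∨ ¬¬B ∨ C   [De Morgan]
≡ ¬(¬C ∧ D) ∨ ¬¬B ∨ C   [double negation]
≡ ¬¬C ∨ ¬D ∨ ¬¬B ∨ C   [De Morgan]
≡ C ∨ ¬D ∨ ¬¬B ∨ C   [double negation]
≡ C ∨ ¬D ∨ B ∨ C   [double negation]
≡ C ∨ ¬D ∨ B   [simplify]

C ∨ ¬D ∨ B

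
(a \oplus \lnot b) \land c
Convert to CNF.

(a \lor \lnot b) \land (\lnot a \lor b) \land c

(a \oplus \lnot b) \land c
⇔ (a \lor \lnot b) \land \lnot (a \land \lnot b) \land c   (expand \oplus)
⇔ (a \lor \lnot b) \land (\lnot a \lor \lnot \lnot b) \land c   (De Morgan)
⇔ (a \lor \lnot b) \land (\lnot a \lor b) \land c   (double negation)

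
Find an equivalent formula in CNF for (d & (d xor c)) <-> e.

(d & (d xor c)) <-> e
≡ ((d & (d xor c)) -> e) & (e -> (d & (d xor c)))   [eliminate <->]
≡ (~(d & (d xor c)) | e) & (e -> (d & (d xor c)))   [eliminate ->]
≡ (~(d & (d | c) & ~(d & c)) | e) & (e -> (d & (d xor c)))   [expand xor]
≡ (~(d & (d | c) & ~(d & c)) | e) & (~e | (d & (d xor c)))   [eliminate ->]
≡ (~(d & (d | c) & ~(d & c)) | e) & (~e | (d & (d | c) & ~(d & c)))   [expand xor]
≡ (~d | ~(d | c) | ~~(d & c) | e) & (~e | (d & (d | c) & ~(d & c)))   [De Morgan]
≡ (~d | (~d & ~c) | ~~(d & c) | e) & (~e | (d & (d | c) & ~(d & c)))   [De Morgan]
≡ (~d | (~d & ~c) | (d & c) | e) & (~e | (d & (d | c) & ~(d & c)))   [double negation]
≡ (~d | (~d & ~c) | (d & c) | e) & (~e | (d & (d | c) & (~d | ~c)))   [De Morgan]
≡ (~d | ~d | d | e) & (~d | ~d | c | e) & (~d | ~c | d | e) & (~d | ~c | c | e) & (~e | d) & (~e | d | c) & (~e | ~d | ~c)   [distribute | over &]
≡ (~d | c | e) & (~e | d) & (~e | ~d | ~c)   [simplify]

(~d | c | e) & (~e | d) & (~e | ~d | ~c)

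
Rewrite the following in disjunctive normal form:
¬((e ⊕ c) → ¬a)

¬((e ⊕ c) → ¬a)
= ¬(¬(e ⊕ c) ∨ ¬a)
= ¬(¬((e ∧ ¬c) ∨ (¬e ∧ c)) ∨ ¬a)
= ¬¬((e ∧ ¬c) ∨ (¬e ∧ c)) ∧ ¬¬a
= ((e ∧ ¬c) ∨ (¬e ∧ c)) ∧ ¬¬a
= ((e ∧ ¬c) ∨ (¬e ∧ c)) ∧ a
= (e ∧ ¬c ∧ a) ∨ (¬e ∧ c ∧ a)

(e ∧ ¬c ∧ a) ∨ (¬e ∧ c ∧ a)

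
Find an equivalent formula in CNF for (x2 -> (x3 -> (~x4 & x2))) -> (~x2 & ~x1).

(x2 -> (x3 -> (~x4 & x2))) -> (~x2 & ~x1)
⇔ ~(x2 -> (x3 -> (~x4 & x2))) | (~x2 & ~x1)   [eliminate ->]
⇔ ~(~x2 | (x3 -> (~x4 & x2))) | (~x2 & ~x1)   [eliminate ->]
⇔ ~(~x2 | ~x3 | (~x4 & x2)) | (~x2 & ~x1)   [eliminate ->]
⇔ (~~x2 & ~~x3 & ~(~x4 & x2)) | (~x2 & ~x1)   [De Morgan]
⇔ (x2 & ~~x3 & ~(~x4 & x2)) | (~x2 & ~x1)   [double negation]
⇔ (x2 & x3 & ~(~x4 & x2)) | (~x2 & ~x1)   [double negation]
⇔ (x2 & x3 & (~~x4 | ~x2)) | (~x2 & ~x1)   [De Morgan]
⇔ (x2 & x3 & (x4 | ~x2)) | (~x2 & ~x1)   [double negation]
⇔ (x2 | ~x2) & (x2 | ~x1) & (x3 | ~x2) & (x3 | ~x1) & (x4 | ~x2 | ~x2) & (x4 | ~x2 | ~x1)   [distribute | over &]
⇔ (x2 | ~x1) & (x3 | ~x2) & (x3 | ~x1) & (x4 | ~x2)   [simplify]

(x2 | ~x1) & (x3 | ~x2) & (x3 | ~x1) & (x4 | ~x2)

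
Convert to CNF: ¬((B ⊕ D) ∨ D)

¬((B ⊕ D) ∨ D)
⇔ ¬(((B ∨ D) ∧ ¬(B ∧ D)) ∨ D)   [expand ⊕]
⇔ ¬((B ∨ D) ∧ ¬(B ∧ D)) ∧ ¬D   [De Morgan]
⇔ (¬(B ∨ D) ∨ ¬¬(B ∧ D)) ∧ ¬D   [De Morgan]
⇔ ((¬B ∧ ¬D) ∨ ¬¬(B ∧ D)) ∧ ¬D   [De Morgan]
⇔ ((¬B ∧ ¬D) ∨ (B ∧ D)) ∧ ¬D   [double negation]
⇔ (¬B ∨ B) ∧ (¬B ∨ D) ∧ (¬D ∨ B) ∧ (¬D ∨ D) ∧ ¬D   [distribute ∨ over ∧]
⇔ (¬B ∨ D) ∧ ¬D   [simplify]

(¬B ∨ D) ∧ ¬D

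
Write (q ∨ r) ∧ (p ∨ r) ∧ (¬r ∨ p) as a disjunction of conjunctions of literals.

q ∧ p ∨ r ∧ p

(q ∨ r) ∧ (p ∨ r) ∧ (¬r ∨ p)
⇔ q ∧ p ∧ ¬r ∨ q ∧ p ∧ p ∨ q ∧ r ∧ ¬r ∨ q ∧ r ∧ p ∨ r ∧ p ∧ ¬r ∨ r ∧ p ∧ p ∨ r ∧ r ∧ ¬r ∨ r ∧ r ∧ p   — distribute ∧ over ∨
⇔ q ∧ p ∨ r ∧ p   — simplify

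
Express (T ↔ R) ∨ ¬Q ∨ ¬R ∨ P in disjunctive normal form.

(R ∧ T) ∨ ¬Q ∨ ¬R ∨ P

(T ↔ R) ∨ ¬Q ∨ ¬R ∨ P
≡ ((T → R) ∧ (R → T)) ∨ ¬Q ∨ ¬R ∨ P
≡ ((¬T ∨ R) ∧ (R → T)) ∨ ¬Q ∨ ¬R ∨ P
≡ ((¬T ∨ R) ∧ (¬R ∨ T)) ∨ ¬Q ∨ ¬R ∨ P
≡ (¬T ∧ ¬R) ∨ (¬T ∧ T) ∨ (R ∧ ¬R) ∨ (R ∧ T) ∨ ¬Q ∨ ¬R ∨ P
≡ (R ∧ T) ∨ ¬Q ∨ ¬R ∨ P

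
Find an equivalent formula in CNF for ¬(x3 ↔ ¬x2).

¬(x3 ↔ ¬x2)
= ¬((x3 → ¬x2) ∧ (¬x2 → x3))   — eliminate ↔
= ¬((¬x3 ∨ ¬x2) ∧ (¬x2 → x3))   — eliminate →
= ¬((¬x3 ∨ ¬x2) ∧ (¬¬x2 ∨ x3))   — eliminate →
= ¬(¬x3 ∨ ¬x2) ∨ ¬(¬¬x2 ∨ x3)   — De Morgan
= (¬¬x3 ∧ ¬¬x2) ∨ ¬(¬¬x2 ∨ x3)   — De Morgan
= (x3 ∧ ¬¬x2) ∨ ¬(¬¬x2 ∨ x3)   — double negation
= (x3 ∧ x2) ∨ ¬(¬¬x2 ∨ x3)   — double negation
= (x3 ∧ x2) ∨ (¬¬¬x2 ∧ ¬x3)   — De Morgan
= (x3 ∧ x2) ∨ (¬x2 ∧ ¬x3)   — double negation
= (x3 ∨ ¬x2) ∧ (x3 ∨ ¬x3) ∧ (x2 ∨ ¬x2) ∧ (x2 ∨ ¬x3)   — distribute ∨ over ∧
= (x3 ∨ ¬x2) ∧ (x2 ∨ ¬x3)   — simplify

(x3 ∨ ¬x2) ∧ (x2 ∨ ¬x3)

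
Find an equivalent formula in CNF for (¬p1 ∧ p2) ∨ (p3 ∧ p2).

(¬p1 ∧ p2) ∨ (p3 ∧ p2)
⇔ (¬p1 ∨ p3) ∧ (¬p1 ∨ p2) ∧ (p2 ∨ p3) ∧ (p2 ∨ p2)   — distribute ∨ over ∧
⇔ (¬p1 ∨ p3) ∧ p2   — simplify

(¬p1 ∨ p3) ∧ p2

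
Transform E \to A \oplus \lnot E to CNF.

E \to A \oplus \lnot E
≡ \lnot E \lor (A \oplus \lnot E)   (eliminate \to)
≡ \lnot E \lor (A \lor \lnot E) \land \lnot (A \land \lnot E)   (expand \oplus)
≡ \lnot E \lor (A \lor \lnot E) \land (\lnot A \lor \lnot \lnot E)   (De Morgan)
≡ \lnot E \lor (A \lor \lnot E) \land (\lnot A \lor E)   (double negation)
≡ (\lnot E \lor A \lor \lnot E) \land (\lnot E \lor \lnot A \lor E)   (distribute \lor over \land)
≡ \lnot E \lor A   (simplify)

\lnot E \lor A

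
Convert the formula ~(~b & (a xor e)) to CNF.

~(~b & (a xor e))
= ~(~b & (a | e) & ~(a & e))   (expand xor)
= ~~b | ~(a | e) | ~~(a & e)   (De Morgan)
= b | ~(a | e) | ~~(a & e)   (double negation)
= b | (~a & ~e) | ~~(a & e)   (De Morgan)
= b | (~a & ~e) | (a & e)   (double negation)
= (b | ~a | a) & (b | ~a | e) & (b | ~e | a) & (b | ~e | e)   (distribute | over &)
= (b | ~a | e) & (b | ~e | a)   (simplify)

(b | ~a | e) & (b | ~e | a)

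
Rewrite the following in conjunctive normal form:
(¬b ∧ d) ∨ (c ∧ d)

(¬b ∨ c) ∧ d

(¬b ∧ d) ∨ (c ∧ d)
⇔ (¬b ∨ c) ∧ (¬b ∨ d) ∧ (d ∨ c) ∧ (d ∨ d)   (distribute ∨ over ∧)
⇔ (¬b ∨ c) ∧ d   (simplify)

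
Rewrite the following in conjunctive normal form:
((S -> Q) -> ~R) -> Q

(~S | Q) & (R | Q)

((S -> Q) -> ~R) -> Q
≡ ~((S -> Q) -> ~R) | Q
≡ ~(~(S -> Q) | ~R) | Q
≡ ~(~(~S | Q) | ~R) | Q
≡ (~~(~S | Q) & ~~R) | Q
≡ ((~S | Q) & ~~R) | Q
≡ ((~S | Q) & R) | Q
≡ (~S | Q | Q) & (R | Q)
≡ (~S | Q) & (R | Q)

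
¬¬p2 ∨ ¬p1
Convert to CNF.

¬¬p2 ∨ ¬p1
≡ p2 ∨ ¬p1   [double negation]

p2 ∨ ¬p1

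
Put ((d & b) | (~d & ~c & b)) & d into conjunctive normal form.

((d & b) | (~d & ~c & b)) & d
≡ (d | ~d) & (d | ~c) & (d | b) & (b | ~d) & (b | ~c) & (b | b) & d   [distribute | over &]
≡ b & d   [simplify]

b & d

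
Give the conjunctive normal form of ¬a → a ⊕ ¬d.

¬a → a ⊕ ¬d
≡ ¬¬a ∨ (a ⊕ ¬d)   [eliminate →]
≡ ¬¬a ∨ (a ∨ ¬d) ∧ ¬(a ∧ ¬d)   [expand ⊕]
≡ a ∨ (a ∨ ¬d) ∧ ¬(a ∧ ¬d)   [double negation]
≡ a ∨ (a ∨ ¬d) ∧ (¬a ∨ ¬¬d)   [De Morgan]
≡ a ∨ (a ∨ ¬d) ∧ (¬a ∨ d)   [double negation]
≡ (a ∨ a ∨ ¬d) ∧ (a ∨ ¬a ∨ d)   [distribute ∨ over ∧]
≡ a ∨ ¬d   [simplify]

a ∨ ¬d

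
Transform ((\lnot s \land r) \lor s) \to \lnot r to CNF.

((\lnot s \land r) \lor s) \to \lnot r
≡ \lnot ((\lnot s \land r) \lor s) \lor \lnot r   [eliminate \to]
≡ (\lnot (\lnot s \land r) \land \lnot s) \lor \lnot r   [De Morgan]
≡ ((\lnot \lnot s \lor \lnot r) \land \lnot s) \lor \lnot r   [De Morgan]
≡ ((s \lor \lnot r) \land \lnot s) \lor \lnot r   [double negation]
≡ (s \lor \lnot r \lor \lnot r) \land (\lnot s \lor \lnot r)   [distribute \lor over \land]
≡ (s \lor \lnot r) \land (\lnot s \lor \lnot r)   [simplify]

(s \lor \lnot r) \land (\lnot s \lor \lnot r)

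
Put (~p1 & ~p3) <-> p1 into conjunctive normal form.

(p1 | p3) & ~p1

(~p1 & ~p3) <-> p1
= ((~p1 & ~p3) -> p1) & (p1 -> (~p1 & ~p3))
= (~(~p1 & ~p3) | p1) & (p1 -> (~p1 & ~p3))
= (~(~p1 & ~p3) | p1) & (~p1 | (~p1 & ~p3))
= (~~p1 | ~~p3 | p1) & (~p1 | (~p1 & ~p3))
= (p1 | ~~p3 | p1) & (~p1 | (~p1 & ~p3))
= (p1 | p3 | p1) & (~p1 | (~p1 & ~p3))
= (p1 | p3 | p1) & (~p1 | ~p1) & (~p1 | ~p3)
= (p1 | p3) & ~p1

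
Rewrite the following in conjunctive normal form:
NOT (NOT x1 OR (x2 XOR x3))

NOT (NOT x1 OR (x2 XOR x3))
≡ NOT (NOT x1 OR ((x2 OR x3) AND NOT (x2 AND x3)))   (expand XOR)
≡ NOT NOT x1 AND NOT ((x2 OR x3) AND NOT (x2 AND x3))   (De Morgan)
≡ x1 AND NOT ((x2 OR x3) AND NOT (x2 AND x3))   (double negation)
≡ x1 AND (NOT (x2 OR x3) OR NOT NOT (x2 AND x3))   (De Morgan)
≡ x1 AND ((NOT x2 AND NOT x3) OR NOT NOT (x2 AND x3))   (De Morgan)
≡ x1 AND ((NOT x2 AND NOT x3) OR (x2 AND x3))   (double negation)
≡ x1 AND (NOT x2 OR x2) AND (NOT x2 OR x3) AND (NOT x3 OR x2) AND (NOT x3 OR x3)   (distribute OR over AND)
≡ x1 AND (NOT x2 OR x3) AND (NOT x3 OR x2)   (simplify)

x1 AND (NOT x2 OR x3) AND (NOT x3 OR x2)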